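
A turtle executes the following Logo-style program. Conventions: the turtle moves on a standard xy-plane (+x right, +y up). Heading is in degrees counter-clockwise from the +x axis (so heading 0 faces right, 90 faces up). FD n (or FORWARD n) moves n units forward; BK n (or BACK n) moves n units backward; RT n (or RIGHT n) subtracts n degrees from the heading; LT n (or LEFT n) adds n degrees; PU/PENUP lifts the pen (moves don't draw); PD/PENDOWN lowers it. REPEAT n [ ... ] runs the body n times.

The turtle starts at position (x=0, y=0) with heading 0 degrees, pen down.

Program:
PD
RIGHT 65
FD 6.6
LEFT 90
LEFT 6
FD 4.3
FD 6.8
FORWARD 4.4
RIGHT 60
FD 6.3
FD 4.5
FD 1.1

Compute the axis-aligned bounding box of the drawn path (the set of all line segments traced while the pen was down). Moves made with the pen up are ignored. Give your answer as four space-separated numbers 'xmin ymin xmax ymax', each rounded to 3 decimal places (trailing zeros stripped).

Answer: 0 -5.982 26.483 2.001

Derivation:
Executing turtle program step by step:
Start: pos=(0,0), heading=0, pen down
PD: pen down
RT 65: heading 0 -> 295
FD 6.6: (0,0) -> (2.789,-5.982) [heading=295, draw]
LT 90: heading 295 -> 25
LT 6: heading 25 -> 31
FD 4.3: (2.789,-5.982) -> (6.475,-3.767) [heading=31, draw]
FD 6.8: (6.475,-3.767) -> (12.304,-0.265) [heading=31, draw]
FD 4.4: (12.304,-0.265) -> (16.075,2.001) [heading=31, draw]
RT 60: heading 31 -> 331
FD 6.3: (16.075,2.001) -> (21.585,-1.053) [heading=331, draw]
FD 4.5: (21.585,-1.053) -> (25.521,-3.234) [heading=331, draw]
FD 1.1: (25.521,-3.234) -> (26.483,-3.768) [heading=331, draw]
Final: pos=(26.483,-3.768), heading=331, 7 segment(s) drawn

Segment endpoints: x in {0, 2.789, 6.475, 12.304, 16.075, 21.585, 25.521, 26.483}, y in {-5.982, -3.768, -3.767, -3.234, -1.053, -0.265, 0, 2.001}
xmin=0, ymin=-5.982, xmax=26.483, ymax=2.001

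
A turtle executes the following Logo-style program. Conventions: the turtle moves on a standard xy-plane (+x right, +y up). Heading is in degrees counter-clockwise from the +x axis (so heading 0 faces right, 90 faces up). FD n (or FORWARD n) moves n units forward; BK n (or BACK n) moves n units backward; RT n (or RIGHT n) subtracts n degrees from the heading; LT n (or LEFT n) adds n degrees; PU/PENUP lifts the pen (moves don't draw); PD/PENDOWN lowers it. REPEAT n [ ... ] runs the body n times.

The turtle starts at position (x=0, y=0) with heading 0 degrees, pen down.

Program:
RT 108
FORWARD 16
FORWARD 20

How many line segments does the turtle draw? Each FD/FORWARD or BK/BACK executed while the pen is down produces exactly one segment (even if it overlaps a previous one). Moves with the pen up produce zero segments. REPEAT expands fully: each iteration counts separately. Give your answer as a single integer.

Executing turtle program step by step:
Start: pos=(0,0), heading=0, pen down
RT 108: heading 0 -> 252
FD 16: (0,0) -> (-4.944,-15.217) [heading=252, draw]
FD 20: (-4.944,-15.217) -> (-11.125,-34.238) [heading=252, draw]
Final: pos=(-11.125,-34.238), heading=252, 2 segment(s) drawn
Segments drawn: 2

Answer: 2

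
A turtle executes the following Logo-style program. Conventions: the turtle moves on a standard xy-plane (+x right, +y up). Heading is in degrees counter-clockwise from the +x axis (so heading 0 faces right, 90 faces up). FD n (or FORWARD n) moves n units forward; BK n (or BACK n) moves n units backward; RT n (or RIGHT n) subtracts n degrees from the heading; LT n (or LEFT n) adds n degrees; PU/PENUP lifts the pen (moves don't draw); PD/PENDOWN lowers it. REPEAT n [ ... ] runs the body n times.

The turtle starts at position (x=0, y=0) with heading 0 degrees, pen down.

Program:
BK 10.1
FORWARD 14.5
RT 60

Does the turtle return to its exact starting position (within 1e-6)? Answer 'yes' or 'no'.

Executing turtle program step by step:
Start: pos=(0,0), heading=0, pen down
BK 10.1: (0,0) -> (-10.1,0) [heading=0, draw]
FD 14.5: (-10.1,0) -> (4.4,0) [heading=0, draw]
RT 60: heading 0 -> 300
Final: pos=(4.4,0), heading=300, 2 segment(s) drawn

Start position: (0, 0)
Final position: (4.4, 0)
Distance = 4.4; >= 1e-6 -> NOT closed

Answer: no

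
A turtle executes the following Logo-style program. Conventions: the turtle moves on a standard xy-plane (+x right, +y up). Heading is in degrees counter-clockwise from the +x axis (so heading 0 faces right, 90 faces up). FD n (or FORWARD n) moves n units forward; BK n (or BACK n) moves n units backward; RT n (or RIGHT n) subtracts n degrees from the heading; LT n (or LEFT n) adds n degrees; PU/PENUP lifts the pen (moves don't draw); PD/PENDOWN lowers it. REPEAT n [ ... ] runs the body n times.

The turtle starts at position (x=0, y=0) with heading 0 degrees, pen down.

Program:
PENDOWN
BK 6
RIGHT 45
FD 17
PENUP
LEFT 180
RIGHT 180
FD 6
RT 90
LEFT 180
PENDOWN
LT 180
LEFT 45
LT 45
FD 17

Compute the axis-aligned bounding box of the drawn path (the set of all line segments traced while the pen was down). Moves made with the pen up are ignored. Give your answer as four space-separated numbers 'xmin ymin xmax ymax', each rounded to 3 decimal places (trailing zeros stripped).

Executing turtle program step by step:
Start: pos=(0,0), heading=0, pen down
PD: pen down
BK 6: (0,0) -> (-6,0) [heading=0, draw]
RT 45: heading 0 -> 315
FD 17: (-6,0) -> (6.021,-12.021) [heading=315, draw]
PU: pen up
LT 180: heading 315 -> 135
RT 180: heading 135 -> 315
FD 6: (6.021,-12.021) -> (10.263,-16.263) [heading=315, move]
RT 90: heading 315 -> 225
LT 180: heading 225 -> 45
PD: pen down
LT 180: heading 45 -> 225
LT 45: heading 225 -> 270
LT 45: heading 270 -> 315
FD 17: (10.263,-16.263) -> (22.284,-28.284) [heading=315, draw]
Final: pos=(22.284,-28.284), heading=315, 3 segment(s) drawn

Segment endpoints: x in {-6, 0, 6.021, 10.263, 22.284}, y in {-28.284, -16.263, -12.021, 0}
xmin=-6, ymin=-28.284, xmax=22.284, ymax=0

Answer: -6 -28.284 22.284 0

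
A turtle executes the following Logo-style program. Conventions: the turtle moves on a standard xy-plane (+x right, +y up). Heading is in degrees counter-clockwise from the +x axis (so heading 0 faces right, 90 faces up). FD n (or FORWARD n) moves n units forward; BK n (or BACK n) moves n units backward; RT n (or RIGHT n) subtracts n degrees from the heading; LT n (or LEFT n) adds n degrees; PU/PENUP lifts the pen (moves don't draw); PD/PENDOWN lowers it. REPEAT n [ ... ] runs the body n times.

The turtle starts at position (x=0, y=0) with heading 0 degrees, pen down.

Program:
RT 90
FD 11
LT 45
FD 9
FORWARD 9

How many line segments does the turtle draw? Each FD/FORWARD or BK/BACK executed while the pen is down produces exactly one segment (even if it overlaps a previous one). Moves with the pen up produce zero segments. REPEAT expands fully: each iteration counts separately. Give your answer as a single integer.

Answer: 3

Derivation:
Executing turtle program step by step:
Start: pos=(0,0), heading=0, pen down
RT 90: heading 0 -> 270
FD 11: (0,0) -> (0,-11) [heading=270, draw]
LT 45: heading 270 -> 315
FD 9: (0,-11) -> (6.364,-17.364) [heading=315, draw]
FD 9: (6.364,-17.364) -> (12.728,-23.728) [heading=315, draw]
Final: pos=(12.728,-23.728), heading=315, 3 segment(s) drawn
Segments drawn: 3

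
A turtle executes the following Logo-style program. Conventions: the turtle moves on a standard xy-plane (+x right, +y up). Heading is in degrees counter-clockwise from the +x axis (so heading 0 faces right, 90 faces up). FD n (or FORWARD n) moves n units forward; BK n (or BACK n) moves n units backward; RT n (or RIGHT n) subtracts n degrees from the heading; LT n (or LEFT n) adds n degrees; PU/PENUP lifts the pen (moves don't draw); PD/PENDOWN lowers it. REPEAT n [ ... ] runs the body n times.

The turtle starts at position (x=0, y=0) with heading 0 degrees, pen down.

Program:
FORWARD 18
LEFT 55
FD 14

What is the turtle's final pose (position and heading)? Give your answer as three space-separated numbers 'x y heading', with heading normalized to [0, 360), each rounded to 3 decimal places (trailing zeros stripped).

Answer: 26.03 11.468 55

Derivation:
Executing turtle program step by step:
Start: pos=(0,0), heading=0, pen down
FD 18: (0,0) -> (18,0) [heading=0, draw]
LT 55: heading 0 -> 55
FD 14: (18,0) -> (26.03,11.468) [heading=55, draw]
Final: pos=(26.03,11.468), heading=55, 2 segment(s) drawn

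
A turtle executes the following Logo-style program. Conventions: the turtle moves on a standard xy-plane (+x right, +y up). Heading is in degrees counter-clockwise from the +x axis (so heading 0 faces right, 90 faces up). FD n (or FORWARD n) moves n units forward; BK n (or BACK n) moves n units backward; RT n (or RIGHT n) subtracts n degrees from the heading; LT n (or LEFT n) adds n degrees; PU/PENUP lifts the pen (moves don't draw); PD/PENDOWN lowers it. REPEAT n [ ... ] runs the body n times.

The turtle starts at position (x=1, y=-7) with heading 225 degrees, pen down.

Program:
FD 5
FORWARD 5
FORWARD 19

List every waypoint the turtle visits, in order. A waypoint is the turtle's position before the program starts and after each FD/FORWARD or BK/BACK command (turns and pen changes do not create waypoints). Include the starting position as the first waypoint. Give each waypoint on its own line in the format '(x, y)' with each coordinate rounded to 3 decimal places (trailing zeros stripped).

Answer: (1, -7)
(-2.536, -10.536)
(-6.071, -14.071)
(-19.506, -27.506)

Derivation:
Executing turtle program step by step:
Start: pos=(1,-7), heading=225, pen down
FD 5: (1,-7) -> (-2.536,-10.536) [heading=225, draw]
FD 5: (-2.536,-10.536) -> (-6.071,-14.071) [heading=225, draw]
FD 19: (-6.071,-14.071) -> (-19.506,-27.506) [heading=225, draw]
Final: pos=(-19.506,-27.506), heading=225, 3 segment(s) drawn
Waypoints (4 total):
(1, -7)
(-2.536, -10.536)
(-6.071, -14.071)
(-19.506, -27.506)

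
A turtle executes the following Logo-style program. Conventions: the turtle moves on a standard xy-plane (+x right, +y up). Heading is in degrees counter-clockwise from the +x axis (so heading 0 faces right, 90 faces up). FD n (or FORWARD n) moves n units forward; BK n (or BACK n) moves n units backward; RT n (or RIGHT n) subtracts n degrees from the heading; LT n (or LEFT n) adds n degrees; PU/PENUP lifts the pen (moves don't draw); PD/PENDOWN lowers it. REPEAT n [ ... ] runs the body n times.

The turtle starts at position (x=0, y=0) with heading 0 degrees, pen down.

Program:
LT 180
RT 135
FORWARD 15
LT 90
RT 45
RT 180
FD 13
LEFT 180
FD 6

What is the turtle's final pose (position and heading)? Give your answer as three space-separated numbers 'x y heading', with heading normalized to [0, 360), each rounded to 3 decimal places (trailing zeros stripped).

Answer: 10.607 3.607 90

Derivation:
Executing turtle program step by step:
Start: pos=(0,0), heading=0, pen down
LT 180: heading 0 -> 180
RT 135: heading 180 -> 45
FD 15: (0,0) -> (10.607,10.607) [heading=45, draw]
LT 90: heading 45 -> 135
RT 45: heading 135 -> 90
RT 180: heading 90 -> 270
FD 13: (10.607,10.607) -> (10.607,-2.393) [heading=270, draw]
LT 180: heading 270 -> 90
FD 6: (10.607,-2.393) -> (10.607,3.607) [heading=90, draw]
Final: pos=(10.607,3.607), heading=90, 3 segment(s) drawn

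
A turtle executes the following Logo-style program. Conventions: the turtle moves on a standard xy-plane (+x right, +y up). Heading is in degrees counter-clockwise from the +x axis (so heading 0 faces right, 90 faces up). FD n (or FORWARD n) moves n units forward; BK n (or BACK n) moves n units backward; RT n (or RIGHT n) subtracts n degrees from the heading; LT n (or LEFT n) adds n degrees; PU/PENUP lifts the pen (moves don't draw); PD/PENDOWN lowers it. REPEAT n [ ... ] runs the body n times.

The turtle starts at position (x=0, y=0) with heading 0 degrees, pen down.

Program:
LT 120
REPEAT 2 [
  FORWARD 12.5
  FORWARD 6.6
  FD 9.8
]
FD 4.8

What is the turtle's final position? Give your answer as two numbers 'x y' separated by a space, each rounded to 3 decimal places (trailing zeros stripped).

Executing turtle program step by step:
Start: pos=(0,0), heading=0, pen down
LT 120: heading 0 -> 120
REPEAT 2 [
  -- iteration 1/2 --
  FD 12.5: (0,0) -> (-6.25,10.825) [heading=120, draw]
  FD 6.6: (-6.25,10.825) -> (-9.55,16.541) [heading=120, draw]
  FD 9.8: (-9.55,16.541) -> (-14.45,25.028) [heading=120, draw]
  -- iteration 2/2 --
  FD 12.5: (-14.45,25.028) -> (-20.7,35.853) [heading=120, draw]
  FD 6.6: (-20.7,35.853) -> (-24,41.569) [heading=120, draw]
  FD 9.8: (-24,41.569) -> (-28.9,50.056) [heading=120, draw]
]
FD 4.8: (-28.9,50.056) -> (-31.3,54.213) [heading=120, draw]
Final: pos=(-31.3,54.213), heading=120, 7 segment(s) drawn

Answer: -31.3 54.213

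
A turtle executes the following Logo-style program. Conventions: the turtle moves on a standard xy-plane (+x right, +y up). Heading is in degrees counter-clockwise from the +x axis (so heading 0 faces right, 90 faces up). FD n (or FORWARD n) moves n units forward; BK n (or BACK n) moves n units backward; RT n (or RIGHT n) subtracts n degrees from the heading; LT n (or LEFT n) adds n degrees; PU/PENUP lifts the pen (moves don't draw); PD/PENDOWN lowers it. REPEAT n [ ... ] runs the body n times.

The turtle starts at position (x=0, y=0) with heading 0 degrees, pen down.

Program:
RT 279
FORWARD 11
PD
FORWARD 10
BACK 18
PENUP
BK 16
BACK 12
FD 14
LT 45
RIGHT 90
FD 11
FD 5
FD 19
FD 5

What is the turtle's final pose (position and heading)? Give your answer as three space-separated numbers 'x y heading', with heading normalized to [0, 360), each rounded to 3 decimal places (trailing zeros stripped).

Answer: 30.64 12.647 36

Derivation:
Executing turtle program step by step:
Start: pos=(0,0), heading=0, pen down
RT 279: heading 0 -> 81
FD 11: (0,0) -> (1.721,10.865) [heading=81, draw]
PD: pen down
FD 10: (1.721,10.865) -> (3.285,20.741) [heading=81, draw]
BK 18: (3.285,20.741) -> (0.469,2.963) [heading=81, draw]
PU: pen up
BK 16: (0.469,2.963) -> (-2.034,-12.84) [heading=81, move]
BK 12: (-2.034,-12.84) -> (-3.911,-24.692) [heading=81, move]
FD 14: (-3.911,-24.692) -> (-1.721,-10.865) [heading=81, move]
LT 45: heading 81 -> 126
RT 90: heading 126 -> 36
FD 11: (-1.721,-10.865) -> (7.178,-4.399) [heading=36, move]
FD 5: (7.178,-4.399) -> (11.223,-1.46) [heading=36, move]
FD 19: (11.223,-1.46) -> (26.595,9.708) [heading=36, move]
FD 5: (26.595,9.708) -> (30.64,12.647) [heading=36, move]
Final: pos=(30.64,12.647), heading=36, 3 segment(s) drawn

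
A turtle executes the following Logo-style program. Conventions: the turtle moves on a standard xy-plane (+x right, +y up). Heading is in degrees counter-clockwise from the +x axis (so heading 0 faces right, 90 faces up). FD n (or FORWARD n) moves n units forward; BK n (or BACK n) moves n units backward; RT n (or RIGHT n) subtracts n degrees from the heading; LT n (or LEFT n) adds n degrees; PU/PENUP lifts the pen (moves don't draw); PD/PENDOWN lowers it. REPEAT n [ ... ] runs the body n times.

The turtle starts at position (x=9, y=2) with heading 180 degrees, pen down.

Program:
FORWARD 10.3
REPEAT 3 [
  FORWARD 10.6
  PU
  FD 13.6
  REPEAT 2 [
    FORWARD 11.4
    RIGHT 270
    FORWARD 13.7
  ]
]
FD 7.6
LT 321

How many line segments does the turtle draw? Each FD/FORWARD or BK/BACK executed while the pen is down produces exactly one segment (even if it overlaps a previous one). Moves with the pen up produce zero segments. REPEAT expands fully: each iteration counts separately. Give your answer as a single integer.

Answer: 2

Derivation:
Executing turtle program step by step:
Start: pos=(9,2), heading=180, pen down
FD 10.3: (9,2) -> (-1.3,2) [heading=180, draw]
REPEAT 3 [
  -- iteration 1/3 --
  FD 10.6: (-1.3,2) -> (-11.9,2) [heading=180, draw]
  PU: pen up
  FD 13.6: (-11.9,2) -> (-25.5,2) [heading=180, move]
  REPEAT 2 [
    -- iteration 1/2 --
    FD 11.4: (-25.5,2) -> (-36.9,2) [heading=180, move]
    RT 270: heading 180 -> 270
    FD 13.7: (-36.9,2) -> (-36.9,-11.7) [heading=270, move]
    -- iteration 2/2 --
    FD 11.4: (-36.9,-11.7) -> (-36.9,-23.1) [heading=270, move]
    RT 270: heading 270 -> 0
    FD 13.7: (-36.9,-23.1) -> (-23.2,-23.1) [heading=0, move]
  ]
  -- iteration 2/3 --
  FD 10.6: (-23.2,-23.1) -> (-12.6,-23.1) [heading=0, move]
  PU: pen up
  FD 13.6: (-12.6,-23.1) -> (1,-23.1) [heading=0, move]
  REPEAT 2 [
    -- iteration 1/2 --
    FD 11.4: (1,-23.1) -> (12.4,-23.1) [heading=0, move]
    RT 270: heading 0 -> 90
    FD 13.7: (12.4,-23.1) -> (12.4,-9.4) [heading=90, move]
    -- iteration 2/2 --
    FD 11.4: (12.4,-9.4) -> (12.4,2) [heading=90, move]
    RT 270: heading 90 -> 180
    FD 13.7: (12.4,2) -> (-1.3,2) [heading=180, move]
  ]
  -- iteration 3/3 --
  FD 10.6: (-1.3,2) -> (-11.9,2) [heading=180, move]
  PU: pen up
  FD 13.6: (-11.9,2) -> (-25.5,2) [heading=180, move]
  REPEAT 2 [
    -- iteration 1/2 --
    FD 11.4: (-25.5,2) -> (-36.9,2) [heading=180, move]
    RT 270: heading 180 -> 270
    FD 13.7: (-36.9,2) -> (-36.9,-11.7) [heading=270, move]
    -- iteration 2/2 --
    FD 11.4: (-36.9,-11.7) -> (-36.9,-23.1) [heading=270, move]
    RT 270: heading 270 -> 0
    FD 13.7: (-36.9,-23.1) -> (-23.2,-23.1) [heading=0, move]
  ]
]
FD 7.6: (-23.2,-23.1) -> (-15.6,-23.1) [heading=0, move]
LT 321: heading 0 -> 321
Final: pos=(-15.6,-23.1), heading=321, 2 segment(s) drawn
Segments drawn: 2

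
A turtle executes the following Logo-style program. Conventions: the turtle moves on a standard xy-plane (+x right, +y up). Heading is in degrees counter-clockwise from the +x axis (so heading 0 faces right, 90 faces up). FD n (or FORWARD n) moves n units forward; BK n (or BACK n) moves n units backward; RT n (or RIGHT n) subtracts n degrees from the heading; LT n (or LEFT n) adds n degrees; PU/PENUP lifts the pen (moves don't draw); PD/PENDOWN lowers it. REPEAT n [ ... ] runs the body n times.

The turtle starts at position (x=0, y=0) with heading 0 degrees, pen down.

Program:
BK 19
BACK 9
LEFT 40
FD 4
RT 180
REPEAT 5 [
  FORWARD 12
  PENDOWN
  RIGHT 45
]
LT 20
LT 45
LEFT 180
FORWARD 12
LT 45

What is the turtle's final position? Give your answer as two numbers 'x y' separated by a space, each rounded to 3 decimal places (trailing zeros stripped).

Executing turtle program step by step:
Start: pos=(0,0), heading=0, pen down
BK 19: (0,0) -> (-19,0) [heading=0, draw]
BK 9: (-19,0) -> (-28,0) [heading=0, draw]
LT 40: heading 0 -> 40
FD 4: (-28,0) -> (-24.936,2.571) [heading=40, draw]
RT 180: heading 40 -> 220
REPEAT 5 [
  -- iteration 1/5 --
  FD 12: (-24.936,2.571) -> (-34.128,-5.142) [heading=220, draw]
  PD: pen down
  RT 45: heading 220 -> 175
  -- iteration 2/5 --
  FD 12: (-34.128,-5.142) -> (-46.083,-4.096) [heading=175, draw]
  PD: pen down
  RT 45: heading 175 -> 130
  -- iteration 3/5 --
  FD 12: (-46.083,-4.096) -> (-53.796,5.096) [heading=130, draw]
  PD: pen down
  RT 45: heading 130 -> 85
  -- iteration 4/5 --
  FD 12: (-53.796,5.096) -> (-52.75,17.05) [heading=85, draw]
  PD: pen down
  RT 45: heading 85 -> 40
  -- iteration 5/5 --
  FD 12: (-52.75,17.05) -> (-43.558,24.764) [heading=40, draw]
  PD: pen down
  RT 45: heading 40 -> 355
]
LT 20: heading 355 -> 15
LT 45: heading 15 -> 60
LT 180: heading 60 -> 240
FD 12: (-43.558,24.764) -> (-49.558,14.372) [heading=240, draw]
LT 45: heading 240 -> 285
Final: pos=(-49.558,14.372), heading=285, 9 segment(s) drawn

Answer: -49.558 14.372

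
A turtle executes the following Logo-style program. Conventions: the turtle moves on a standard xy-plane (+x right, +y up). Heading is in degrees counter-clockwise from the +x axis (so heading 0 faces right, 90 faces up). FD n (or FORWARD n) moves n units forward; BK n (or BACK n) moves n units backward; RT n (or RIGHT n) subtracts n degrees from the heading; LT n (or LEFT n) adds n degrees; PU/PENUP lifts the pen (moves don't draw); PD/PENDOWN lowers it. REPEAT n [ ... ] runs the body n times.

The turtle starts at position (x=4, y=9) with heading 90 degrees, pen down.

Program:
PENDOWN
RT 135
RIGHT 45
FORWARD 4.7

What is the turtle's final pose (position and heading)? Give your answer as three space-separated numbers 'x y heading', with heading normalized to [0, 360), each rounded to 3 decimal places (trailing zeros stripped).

Answer: 4 4.3 270

Derivation:
Executing turtle program step by step:
Start: pos=(4,9), heading=90, pen down
PD: pen down
RT 135: heading 90 -> 315
RT 45: heading 315 -> 270
FD 4.7: (4,9) -> (4,4.3) [heading=270, draw]
Final: pos=(4,4.3), heading=270, 1 segment(s) drawn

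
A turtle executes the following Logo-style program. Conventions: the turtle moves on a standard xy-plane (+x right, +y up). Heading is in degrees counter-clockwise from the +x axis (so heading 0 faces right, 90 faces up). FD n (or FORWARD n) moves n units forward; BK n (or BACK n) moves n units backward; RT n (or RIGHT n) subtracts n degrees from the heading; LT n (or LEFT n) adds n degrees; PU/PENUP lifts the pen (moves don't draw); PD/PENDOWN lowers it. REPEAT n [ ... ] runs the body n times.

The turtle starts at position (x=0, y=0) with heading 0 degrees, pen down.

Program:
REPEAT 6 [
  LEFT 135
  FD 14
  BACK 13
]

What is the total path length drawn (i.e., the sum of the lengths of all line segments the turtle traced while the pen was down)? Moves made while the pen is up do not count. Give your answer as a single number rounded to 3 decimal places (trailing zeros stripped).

Answer: 162

Derivation:
Executing turtle program step by step:
Start: pos=(0,0), heading=0, pen down
REPEAT 6 [
  -- iteration 1/6 --
  LT 135: heading 0 -> 135
  FD 14: (0,0) -> (-9.899,9.899) [heading=135, draw]
  BK 13: (-9.899,9.899) -> (-0.707,0.707) [heading=135, draw]
  -- iteration 2/6 --
  LT 135: heading 135 -> 270
  FD 14: (-0.707,0.707) -> (-0.707,-13.293) [heading=270, draw]
  BK 13: (-0.707,-13.293) -> (-0.707,-0.293) [heading=270, draw]
  -- iteration 3/6 --
  LT 135: heading 270 -> 45
  FD 14: (-0.707,-0.293) -> (9.192,9.607) [heading=45, draw]
  BK 13: (9.192,9.607) -> (0,0.414) [heading=45, draw]
  -- iteration 4/6 --
  LT 135: heading 45 -> 180
  FD 14: (0,0.414) -> (-14,0.414) [heading=180, draw]
  BK 13: (-14,0.414) -> (-1,0.414) [heading=180, draw]
  -- iteration 5/6 --
  LT 135: heading 180 -> 315
  FD 14: (-1,0.414) -> (8.899,-9.485) [heading=315, draw]
  BK 13: (8.899,-9.485) -> (-0.293,-0.293) [heading=315, draw]
  -- iteration 6/6 --
  LT 135: heading 315 -> 90
  FD 14: (-0.293,-0.293) -> (-0.293,13.707) [heading=90, draw]
  BK 13: (-0.293,13.707) -> (-0.293,0.707) [heading=90, draw]
]
Final: pos=(-0.293,0.707), heading=90, 12 segment(s) drawn

Segment lengths:
  seg 1: (0,0) -> (-9.899,9.899), length = 14
  seg 2: (-9.899,9.899) -> (-0.707,0.707), length = 13
  seg 3: (-0.707,0.707) -> (-0.707,-13.293), length = 14
  seg 4: (-0.707,-13.293) -> (-0.707,-0.293), length = 13
  seg 5: (-0.707,-0.293) -> (9.192,9.607), length = 14
  seg 6: (9.192,9.607) -> (0,0.414), length = 13
  seg 7: (0,0.414) -> (-14,0.414), length = 14
  seg 8: (-14,0.414) -> (-1,0.414), length = 13
  seg 9: (-1,0.414) -> (8.899,-9.485), length = 14
  seg 10: (8.899,-9.485) -> (-0.293,-0.293), length = 13
  seg 11: (-0.293,-0.293) -> (-0.293,13.707), length = 14
  seg 12: (-0.293,13.707) -> (-0.293,0.707), length = 13
Total = 162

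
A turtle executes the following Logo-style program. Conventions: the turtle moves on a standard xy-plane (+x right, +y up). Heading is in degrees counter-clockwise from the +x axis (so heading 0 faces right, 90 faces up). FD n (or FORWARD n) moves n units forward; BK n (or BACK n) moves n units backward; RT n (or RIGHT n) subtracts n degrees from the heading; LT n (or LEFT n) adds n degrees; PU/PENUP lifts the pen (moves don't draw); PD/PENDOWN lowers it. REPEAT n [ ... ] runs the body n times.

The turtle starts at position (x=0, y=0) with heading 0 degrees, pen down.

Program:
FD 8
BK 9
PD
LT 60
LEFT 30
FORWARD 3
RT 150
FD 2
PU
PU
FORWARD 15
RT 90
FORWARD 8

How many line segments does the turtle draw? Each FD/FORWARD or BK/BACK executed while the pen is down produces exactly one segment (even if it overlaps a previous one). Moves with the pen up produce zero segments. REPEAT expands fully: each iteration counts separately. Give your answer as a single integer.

Answer: 4

Derivation:
Executing turtle program step by step:
Start: pos=(0,0), heading=0, pen down
FD 8: (0,0) -> (8,0) [heading=0, draw]
BK 9: (8,0) -> (-1,0) [heading=0, draw]
PD: pen down
LT 60: heading 0 -> 60
LT 30: heading 60 -> 90
FD 3: (-1,0) -> (-1,3) [heading=90, draw]
RT 150: heading 90 -> 300
FD 2: (-1,3) -> (0,1.268) [heading=300, draw]
PU: pen up
PU: pen up
FD 15: (0,1.268) -> (7.5,-11.722) [heading=300, move]
RT 90: heading 300 -> 210
FD 8: (7.5,-11.722) -> (0.572,-15.722) [heading=210, move]
Final: pos=(0.572,-15.722), heading=210, 4 segment(s) drawn
Segments drawn: 4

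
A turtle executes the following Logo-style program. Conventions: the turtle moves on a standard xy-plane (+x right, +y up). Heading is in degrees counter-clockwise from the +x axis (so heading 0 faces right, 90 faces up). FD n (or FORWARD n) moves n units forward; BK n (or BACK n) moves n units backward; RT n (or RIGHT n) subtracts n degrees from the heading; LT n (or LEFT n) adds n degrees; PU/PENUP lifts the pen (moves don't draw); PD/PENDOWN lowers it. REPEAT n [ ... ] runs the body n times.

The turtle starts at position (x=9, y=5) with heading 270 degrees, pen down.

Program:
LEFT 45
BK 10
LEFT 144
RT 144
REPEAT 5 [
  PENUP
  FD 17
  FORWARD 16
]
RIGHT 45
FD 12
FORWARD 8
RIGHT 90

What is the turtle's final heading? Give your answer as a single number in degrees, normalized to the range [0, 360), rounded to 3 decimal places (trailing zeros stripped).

Answer: 180

Derivation:
Executing turtle program step by step:
Start: pos=(9,5), heading=270, pen down
LT 45: heading 270 -> 315
BK 10: (9,5) -> (1.929,12.071) [heading=315, draw]
LT 144: heading 315 -> 99
RT 144: heading 99 -> 315
REPEAT 5 [
  -- iteration 1/5 --
  PU: pen up
  FD 17: (1.929,12.071) -> (13.95,0.05) [heading=315, move]
  FD 16: (13.95,0.05) -> (25.263,-11.263) [heading=315, move]
  -- iteration 2/5 --
  PU: pen up
  FD 17: (25.263,-11.263) -> (37.284,-23.284) [heading=315, move]
  FD 16: (37.284,-23.284) -> (48.598,-34.598) [heading=315, move]
  -- iteration 3/5 --
  PU: pen up
  FD 17: (48.598,-34.598) -> (60.619,-46.619) [heading=315, move]
  FD 16: (60.619,-46.619) -> (71.933,-57.933) [heading=315, move]
  -- iteration 4/5 --
  PU: pen up
  FD 17: (71.933,-57.933) -> (83.953,-69.953) [heading=315, move]
  FD 16: (83.953,-69.953) -> (95.267,-81.267) [heading=315, move]
  -- iteration 5/5 --
  PU: pen up
  FD 17: (95.267,-81.267) -> (107.288,-93.288) [heading=315, move]
  FD 16: (107.288,-93.288) -> (118.602,-104.602) [heading=315, move]
]
RT 45: heading 315 -> 270
FD 12: (118.602,-104.602) -> (118.602,-116.602) [heading=270, move]
FD 8: (118.602,-116.602) -> (118.602,-124.602) [heading=270, move]
RT 90: heading 270 -> 180
Final: pos=(118.602,-124.602), heading=180, 1 segment(s) drawn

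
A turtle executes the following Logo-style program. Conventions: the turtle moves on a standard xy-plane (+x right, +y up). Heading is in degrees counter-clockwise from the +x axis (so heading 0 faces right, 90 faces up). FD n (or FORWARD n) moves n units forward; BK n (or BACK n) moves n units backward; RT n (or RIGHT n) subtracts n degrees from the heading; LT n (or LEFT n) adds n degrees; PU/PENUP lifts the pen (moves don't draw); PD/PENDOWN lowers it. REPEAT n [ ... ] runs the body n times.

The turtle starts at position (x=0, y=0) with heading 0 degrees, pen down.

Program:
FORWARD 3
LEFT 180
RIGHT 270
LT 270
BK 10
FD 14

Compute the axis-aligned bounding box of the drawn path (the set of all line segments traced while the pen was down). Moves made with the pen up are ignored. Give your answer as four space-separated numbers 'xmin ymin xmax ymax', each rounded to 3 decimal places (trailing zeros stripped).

Answer: -1 0 13 0

Derivation:
Executing turtle program step by step:
Start: pos=(0,0), heading=0, pen down
FD 3: (0,0) -> (3,0) [heading=0, draw]
LT 180: heading 0 -> 180
RT 270: heading 180 -> 270
LT 270: heading 270 -> 180
BK 10: (3,0) -> (13,0) [heading=180, draw]
FD 14: (13,0) -> (-1,0) [heading=180, draw]
Final: pos=(-1,0), heading=180, 3 segment(s) drawn

Segment endpoints: x in {-1, 0, 3, 13}, y in {0, 0, 0}
xmin=-1, ymin=0, xmax=13, ymax=0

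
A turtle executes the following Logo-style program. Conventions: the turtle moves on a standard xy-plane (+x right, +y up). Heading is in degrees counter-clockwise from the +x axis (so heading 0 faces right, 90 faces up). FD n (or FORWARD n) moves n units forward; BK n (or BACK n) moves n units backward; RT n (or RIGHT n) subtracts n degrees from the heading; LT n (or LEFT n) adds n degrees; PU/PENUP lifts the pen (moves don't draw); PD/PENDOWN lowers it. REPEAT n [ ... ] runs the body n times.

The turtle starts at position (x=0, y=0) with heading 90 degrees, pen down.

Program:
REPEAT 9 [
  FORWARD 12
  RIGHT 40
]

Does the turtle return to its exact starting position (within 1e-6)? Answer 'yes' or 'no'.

Executing turtle program step by step:
Start: pos=(0,0), heading=90, pen down
REPEAT 9 [
  -- iteration 1/9 --
  FD 12: (0,0) -> (0,12) [heading=90, draw]
  RT 40: heading 90 -> 50
  -- iteration 2/9 --
  FD 12: (0,12) -> (7.713,21.193) [heading=50, draw]
  RT 40: heading 50 -> 10
  -- iteration 3/9 --
  FD 12: (7.713,21.193) -> (19.531,23.276) [heading=10, draw]
  RT 40: heading 10 -> 330
  -- iteration 4/9 --
  FD 12: (19.531,23.276) -> (29.923,17.276) [heading=330, draw]
  RT 40: heading 330 -> 290
  -- iteration 5/9 --
  FD 12: (29.923,17.276) -> (34.028,6) [heading=290, draw]
  RT 40: heading 290 -> 250
  -- iteration 6/9 --
  FD 12: (34.028,6) -> (29.923,-5.276) [heading=250, draw]
  RT 40: heading 250 -> 210
  -- iteration 7/9 --
  FD 12: (29.923,-5.276) -> (19.531,-11.276) [heading=210, draw]
  RT 40: heading 210 -> 170
  -- iteration 8/9 --
  FD 12: (19.531,-11.276) -> (7.713,-9.193) [heading=170, draw]
  RT 40: heading 170 -> 130
  -- iteration 9/9 --
  FD 12: (7.713,-9.193) -> (0,0) [heading=130, draw]
  RT 40: heading 130 -> 90
]
Final: pos=(0,0), heading=90, 9 segment(s) drawn

Start position: (0, 0)
Final position: (0, 0)
Distance = 0; < 1e-6 -> CLOSED

Answer: yes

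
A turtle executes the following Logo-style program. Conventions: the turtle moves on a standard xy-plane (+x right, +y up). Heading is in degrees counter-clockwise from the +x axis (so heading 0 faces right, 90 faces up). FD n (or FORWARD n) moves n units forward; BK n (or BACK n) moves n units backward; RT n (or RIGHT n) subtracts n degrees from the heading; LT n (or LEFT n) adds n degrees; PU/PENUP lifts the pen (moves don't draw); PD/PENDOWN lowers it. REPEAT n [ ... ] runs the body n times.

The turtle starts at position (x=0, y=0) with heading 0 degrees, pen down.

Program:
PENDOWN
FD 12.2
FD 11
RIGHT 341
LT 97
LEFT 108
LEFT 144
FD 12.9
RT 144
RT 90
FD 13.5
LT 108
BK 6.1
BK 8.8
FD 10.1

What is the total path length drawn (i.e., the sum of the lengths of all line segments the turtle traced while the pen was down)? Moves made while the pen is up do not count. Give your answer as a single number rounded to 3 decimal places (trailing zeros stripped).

Executing turtle program step by step:
Start: pos=(0,0), heading=0, pen down
PD: pen down
FD 12.2: (0,0) -> (12.2,0) [heading=0, draw]
FD 11: (12.2,0) -> (23.2,0) [heading=0, draw]
RT 341: heading 0 -> 19
LT 97: heading 19 -> 116
LT 108: heading 116 -> 224
LT 144: heading 224 -> 8
FD 12.9: (23.2,0) -> (35.974,1.795) [heading=8, draw]
RT 144: heading 8 -> 224
RT 90: heading 224 -> 134
FD 13.5: (35.974,1.795) -> (26.597,11.506) [heading=134, draw]
LT 108: heading 134 -> 242
BK 6.1: (26.597,11.506) -> (29.46,16.892) [heading=242, draw]
BK 8.8: (29.46,16.892) -> (33.592,24.662) [heading=242, draw]
FD 10.1: (33.592,24.662) -> (28.85,15.745) [heading=242, draw]
Final: pos=(28.85,15.745), heading=242, 7 segment(s) drawn

Segment lengths:
  seg 1: (0,0) -> (12.2,0), length = 12.2
  seg 2: (12.2,0) -> (23.2,0), length = 11
  seg 3: (23.2,0) -> (35.974,1.795), length = 12.9
  seg 4: (35.974,1.795) -> (26.597,11.506), length = 13.5
  seg 5: (26.597,11.506) -> (29.46,16.892), length = 6.1
  seg 6: (29.46,16.892) -> (33.592,24.662), length = 8.8
  seg 7: (33.592,24.662) -> (28.85,15.745), length = 10.1
Total = 74.6

Answer: 74.6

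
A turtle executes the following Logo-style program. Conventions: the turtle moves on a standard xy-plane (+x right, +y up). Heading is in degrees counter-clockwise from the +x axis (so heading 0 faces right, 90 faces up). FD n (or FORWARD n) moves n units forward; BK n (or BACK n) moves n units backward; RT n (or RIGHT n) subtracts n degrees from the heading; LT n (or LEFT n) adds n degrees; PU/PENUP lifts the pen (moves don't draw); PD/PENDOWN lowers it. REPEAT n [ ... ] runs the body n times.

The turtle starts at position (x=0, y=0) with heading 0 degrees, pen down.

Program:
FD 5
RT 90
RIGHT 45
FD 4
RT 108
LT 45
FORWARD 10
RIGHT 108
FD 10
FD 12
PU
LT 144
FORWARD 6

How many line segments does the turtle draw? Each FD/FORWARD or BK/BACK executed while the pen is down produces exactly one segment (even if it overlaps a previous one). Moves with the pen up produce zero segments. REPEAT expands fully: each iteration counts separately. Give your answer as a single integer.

Executing turtle program step by step:
Start: pos=(0,0), heading=0, pen down
FD 5: (0,0) -> (5,0) [heading=0, draw]
RT 90: heading 0 -> 270
RT 45: heading 270 -> 225
FD 4: (5,0) -> (2.172,-2.828) [heading=225, draw]
RT 108: heading 225 -> 117
LT 45: heading 117 -> 162
FD 10: (2.172,-2.828) -> (-7.339,0.262) [heading=162, draw]
RT 108: heading 162 -> 54
FD 10: (-7.339,0.262) -> (-1.461,8.352) [heading=54, draw]
FD 12: (-1.461,8.352) -> (5.592,18.06) [heading=54, draw]
PU: pen up
LT 144: heading 54 -> 198
FD 6: (5.592,18.06) -> (-0.114,16.206) [heading=198, move]
Final: pos=(-0.114,16.206), heading=198, 5 segment(s) drawn
Segments drawn: 5

Answer: 5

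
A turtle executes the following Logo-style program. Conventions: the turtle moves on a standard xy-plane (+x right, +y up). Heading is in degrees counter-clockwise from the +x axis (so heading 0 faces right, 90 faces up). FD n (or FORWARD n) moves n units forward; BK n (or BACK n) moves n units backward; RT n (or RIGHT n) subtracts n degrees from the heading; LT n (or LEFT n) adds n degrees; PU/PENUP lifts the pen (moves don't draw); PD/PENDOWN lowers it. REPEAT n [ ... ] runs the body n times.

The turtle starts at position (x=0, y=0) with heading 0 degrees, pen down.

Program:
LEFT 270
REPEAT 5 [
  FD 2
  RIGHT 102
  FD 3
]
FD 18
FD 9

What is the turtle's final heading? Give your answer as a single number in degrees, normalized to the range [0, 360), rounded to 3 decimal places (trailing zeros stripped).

Answer: 120

Derivation:
Executing turtle program step by step:
Start: pos=(0,0), heading=0, pen down
LT 270: heading 0 -> 270
REPEAT 5 [
  -- iteration 1/5 --
  FD 2: (0,0) -> (0,-2) [heading=270, draw]
  RT 102: heading 270 -> 168
  FD 3: (0,-2) -> (-2.934,-1.376) [heading=168, draw]
  -- iteration 2/5 --
  FD 2: (-2.934,-1.376) -> (-4.891,-0.96) [heading=168, draw]
  RT 102: heading 168 -> 66
  FD 3: (-4.891,-0.96) -> (-3.671,1.78) [heading=66, draw]
  -- iteration 3/5 --
  FD 2: (-3.671,1.78) -> (-2.857,3.607) [heading=66, draw]
  RT 102: heading 66 -> 324
  FD 3: (-2.857,3.607) -> (-0.43,1.844) [heading=324, draw]
  -- iteration 4/5 --
  FD 2: (-0.43,1.844) -> (1.188,0.668) [heading=324, draw]
  RT 102: heading 324 -> 222
  FD 3: (1.188,0.668) -> (-1.041,-1.339) [heading=222, draw]
  -- iteration 5/5 --
  FD 2: (-1.041,-1.339) -> (-2.528,-2.677) [heading=222, draw]
  RT 102: heading 222 -> 120
  FD 3: (-2.528,-2.677) -> (-4.028,-0.079) [heading=120, draw]
]
FD 18: (-4.028,-0.079) -> (-13.028,15.509) [heading=120, draw]
FD 9: (-13.028,15.509) -> (-17.528,23.303) [heading=120, draw]
Final: pos=(-17.528,23.303), heading=120, 12 segment(s) drawn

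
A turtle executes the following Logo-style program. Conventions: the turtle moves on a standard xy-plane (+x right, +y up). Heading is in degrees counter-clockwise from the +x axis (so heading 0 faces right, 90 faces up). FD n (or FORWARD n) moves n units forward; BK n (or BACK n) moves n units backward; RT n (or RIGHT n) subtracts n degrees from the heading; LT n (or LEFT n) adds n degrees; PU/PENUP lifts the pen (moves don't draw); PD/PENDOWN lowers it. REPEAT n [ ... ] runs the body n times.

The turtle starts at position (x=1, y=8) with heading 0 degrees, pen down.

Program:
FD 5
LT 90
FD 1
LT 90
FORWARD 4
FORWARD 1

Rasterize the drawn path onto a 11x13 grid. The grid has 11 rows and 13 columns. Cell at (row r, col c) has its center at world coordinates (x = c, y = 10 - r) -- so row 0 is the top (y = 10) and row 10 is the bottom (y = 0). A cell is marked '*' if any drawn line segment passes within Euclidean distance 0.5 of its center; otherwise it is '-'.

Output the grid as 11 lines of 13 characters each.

Answer: -------------
-******------
-******------
-------------
-------------
-------------
-------------
-------------
-------------
-------------
-------------

Derivation:
Segment 0: (1,8) -> (6,8)
Segment 1: (6,8) -> (6,9)
Segment 2: (6,9) -> (2,9)
Segment 3: (2,9) -> (1,9)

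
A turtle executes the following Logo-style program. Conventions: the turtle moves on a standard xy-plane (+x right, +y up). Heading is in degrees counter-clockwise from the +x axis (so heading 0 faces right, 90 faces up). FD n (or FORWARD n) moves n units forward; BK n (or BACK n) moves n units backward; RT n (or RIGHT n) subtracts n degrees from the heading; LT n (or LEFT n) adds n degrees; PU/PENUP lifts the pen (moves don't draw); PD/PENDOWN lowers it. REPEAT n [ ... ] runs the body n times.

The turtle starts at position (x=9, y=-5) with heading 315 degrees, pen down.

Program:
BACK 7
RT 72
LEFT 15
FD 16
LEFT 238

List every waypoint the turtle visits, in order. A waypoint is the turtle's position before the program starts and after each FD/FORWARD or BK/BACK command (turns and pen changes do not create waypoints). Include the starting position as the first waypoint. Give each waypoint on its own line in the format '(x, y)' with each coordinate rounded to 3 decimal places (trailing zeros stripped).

Executing turtle program step by step:
Start: pos=(9,-5), heading=315, pen down
BK 7: (9,-5) -> (4.05,-0.05) [heading=315, draw]
RT 72: heading 315 -> 243
LT 15: heading 243 -> 258
FD 16: (4.05,-0.05) -> (0.724,-15.701) [heading=258, draw]
LT 238: heading 258 -> 136
Final: pos=(0.724,-15.701), heading=136, 2 segment(s) drawn
Waypoints (3 total):
(9, -5)
(4.05, -0.05)
(0.724, -15.701)

Answer: (9, -5)
(4.05, -0.05)
(0.724, -15.701)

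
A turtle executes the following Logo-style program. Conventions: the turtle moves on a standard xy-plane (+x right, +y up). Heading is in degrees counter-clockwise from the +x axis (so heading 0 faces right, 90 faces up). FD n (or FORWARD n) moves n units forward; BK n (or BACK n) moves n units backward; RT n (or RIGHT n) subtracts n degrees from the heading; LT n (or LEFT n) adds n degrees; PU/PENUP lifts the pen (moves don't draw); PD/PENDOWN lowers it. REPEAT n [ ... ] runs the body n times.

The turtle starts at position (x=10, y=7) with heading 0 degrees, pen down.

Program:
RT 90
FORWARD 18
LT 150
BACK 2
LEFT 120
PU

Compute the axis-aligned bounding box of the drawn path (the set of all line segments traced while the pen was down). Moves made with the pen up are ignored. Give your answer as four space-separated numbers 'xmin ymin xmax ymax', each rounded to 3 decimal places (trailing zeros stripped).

Executing turtle program step by step:
Start: pos=(10,7), heading=0, pen down
RT 90: heading 0 -> 270
FD 18: (10,7) -> (10,-11) [heading=270, draw]
LT 150: heading 270 -> 60
BK 2: (10,-11) -> (9,-12.732) [heading=60, draw]
LT 120: heading 60 -> 180
PU: pen up
Final: pos=(9,-12.732), heading=180, 2 segment(s) drawn

Segment endpoints: x in {9, 10, 10}, y in {-12.732, -11, 7}
xmin=9, ymin=-12.732, xmax=10, ymax=7

Answer: 9 -12.732 10 7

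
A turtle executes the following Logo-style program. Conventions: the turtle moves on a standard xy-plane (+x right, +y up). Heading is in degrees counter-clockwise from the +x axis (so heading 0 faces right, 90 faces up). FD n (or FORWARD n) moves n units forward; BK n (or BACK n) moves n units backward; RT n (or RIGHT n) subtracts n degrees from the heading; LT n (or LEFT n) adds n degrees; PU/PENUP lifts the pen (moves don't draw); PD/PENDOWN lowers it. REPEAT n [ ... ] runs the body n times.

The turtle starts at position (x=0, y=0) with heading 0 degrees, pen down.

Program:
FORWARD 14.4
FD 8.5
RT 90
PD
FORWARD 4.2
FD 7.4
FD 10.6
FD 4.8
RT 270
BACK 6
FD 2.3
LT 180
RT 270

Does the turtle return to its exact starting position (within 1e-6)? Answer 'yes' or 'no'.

Answer: no

Derivation:
Executing turtle program step by step:
Start: pos=(0,0), heading=0, pen down
FD 14.4: (0,0) -> (14.4,0) [heading=0, draw]
FD 8.5: (14.4,0) -> (22.9,0) [heading=0, draw]
RT 90: heading 0 -> 270
PD: pen down
FD 4.2: (22.9,0) -> (22.9,-4.2) [heading=270, draw]
FD 7.4: (22.9,-4.2) -> (22.9,-11.6) [heading=270, draw]
FD 10.6: (22.9,-11.6) -> (22.9,-22.2) [heading=270, draw]
FD 4.8: (22.9,-22.2) -> (22.9,-27) [heading=270, draw]
RT 270: heading 270 -> 0
BK 6: (22.9,-27) -> (16.9,-27) [heading=0, draw]
FD 2.3: (16.9,-27) -> (19.2,-27) [heading=0, draw]
LT 180: heading 0 -> 180
RT 270: heading 180 -> 270
Final: pos=(19.2,-27), heading=270, 8 segment(s) drawn

Start position: (0, 0)
Final position: (19.2, -27)
Distance = 33.131; >= 1e-6 -> NOT closed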